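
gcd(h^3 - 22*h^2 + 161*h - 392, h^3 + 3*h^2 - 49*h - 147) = h - 7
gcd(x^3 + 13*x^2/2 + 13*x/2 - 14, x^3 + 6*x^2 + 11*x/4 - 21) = x^2 + 15*x/2 + 14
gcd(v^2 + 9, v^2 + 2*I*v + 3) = v + 3*I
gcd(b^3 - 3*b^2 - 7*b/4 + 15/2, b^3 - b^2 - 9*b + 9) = 1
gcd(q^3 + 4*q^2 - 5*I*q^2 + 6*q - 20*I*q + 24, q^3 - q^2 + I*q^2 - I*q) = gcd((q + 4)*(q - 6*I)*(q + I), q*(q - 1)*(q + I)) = q + I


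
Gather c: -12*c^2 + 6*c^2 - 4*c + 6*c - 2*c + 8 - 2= 6 - 6*c^2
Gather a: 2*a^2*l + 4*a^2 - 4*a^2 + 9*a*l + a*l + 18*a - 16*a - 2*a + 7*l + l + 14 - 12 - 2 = 2*a^2*l + 10*a*l + 8*l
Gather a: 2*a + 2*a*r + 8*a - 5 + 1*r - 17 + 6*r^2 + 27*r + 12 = a*(2*r + 10) + 6*r^2 + 28*r - 10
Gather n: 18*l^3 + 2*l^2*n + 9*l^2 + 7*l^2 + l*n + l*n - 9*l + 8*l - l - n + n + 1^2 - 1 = 18*l^3 + 16*l^2 - 2*l + n*(2*l^2 + 2*l)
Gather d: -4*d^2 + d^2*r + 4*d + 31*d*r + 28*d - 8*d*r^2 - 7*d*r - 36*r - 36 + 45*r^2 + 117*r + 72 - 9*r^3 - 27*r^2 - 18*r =d^2*(r - 4) + d*(-8*r^2 + 24*r + 32) - 9*r^3 + 18*r^2 + 63*r + 36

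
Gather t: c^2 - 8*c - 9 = c^2 - 8*c - 9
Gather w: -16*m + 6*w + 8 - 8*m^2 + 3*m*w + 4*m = -8*m^2 - 12*m + w*(3*m + 6) + 8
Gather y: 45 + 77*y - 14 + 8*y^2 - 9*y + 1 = 8*y^2 + 68*y + 32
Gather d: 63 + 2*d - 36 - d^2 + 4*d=-d^2 + 6*d + 27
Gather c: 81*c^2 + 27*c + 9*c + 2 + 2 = 81*c^2 + 36*c + 4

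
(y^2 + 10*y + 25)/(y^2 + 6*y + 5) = (y + 5)/(y + 1)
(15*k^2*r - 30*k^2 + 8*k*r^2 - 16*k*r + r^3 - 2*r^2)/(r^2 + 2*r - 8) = (15*k^2 + 8*k*r + r^2)/(r + 4)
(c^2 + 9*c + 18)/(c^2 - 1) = (c^2 + 9*c + 18)/(c^2 - 1)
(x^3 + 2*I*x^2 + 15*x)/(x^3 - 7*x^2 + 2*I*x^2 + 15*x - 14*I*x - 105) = x/(x - 7)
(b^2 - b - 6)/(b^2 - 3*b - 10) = (b - 3)/(b - 5)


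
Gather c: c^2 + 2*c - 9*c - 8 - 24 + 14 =c^2 - 7*c - 18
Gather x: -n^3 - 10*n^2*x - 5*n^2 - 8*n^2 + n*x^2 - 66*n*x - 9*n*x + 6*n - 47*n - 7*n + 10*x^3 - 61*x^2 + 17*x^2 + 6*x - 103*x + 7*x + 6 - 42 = -n^3 - 13*n^2 - 48*n + 10*x^3 + x^2*(n - 44) + x*(-10*n^2 - 75*n - 90) - 36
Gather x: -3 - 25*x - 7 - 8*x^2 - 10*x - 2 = -8*x^2 - 35*x - 12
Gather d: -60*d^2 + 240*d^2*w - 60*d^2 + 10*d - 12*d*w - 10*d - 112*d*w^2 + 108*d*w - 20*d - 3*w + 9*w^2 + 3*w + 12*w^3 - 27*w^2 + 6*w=d^2*(240*w - 120) + d*(-112*w^2 + 96*w - 20) + 12*w^3 - 18*w^2 + 6*w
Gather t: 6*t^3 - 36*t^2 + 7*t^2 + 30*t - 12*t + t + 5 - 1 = 6*t^3 - 29*t^2 + 19*t + 4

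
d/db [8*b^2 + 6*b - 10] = 16*b + 6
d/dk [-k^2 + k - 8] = 1 - 2*k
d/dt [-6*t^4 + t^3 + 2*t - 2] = -24*t^3 + 3*t^2 + 2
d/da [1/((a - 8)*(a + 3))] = (5 - 2*a)/(a^4 - 10*a^3 - 23*a^2 + 240*a + 576)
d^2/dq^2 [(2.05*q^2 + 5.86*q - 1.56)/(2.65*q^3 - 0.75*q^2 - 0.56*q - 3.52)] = (28.79225*q^6 + 246.9111*q^5 - 183.0885*q^4 + 339.58458*q^3 + 632.0982*q^2 - 184.06368*q + 34.956544)/(18.609625*q^9 - 15.800625*q^8 - 7.325925*q^7 - 67.901475*q^6 + 43.52412*q^5 + 24.69648*q^4 + 89.457664*q^3 - 31.190016*q^2 - 20.815872*q - 43.614208)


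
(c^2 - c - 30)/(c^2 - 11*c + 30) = (c + 5)/(c - 5)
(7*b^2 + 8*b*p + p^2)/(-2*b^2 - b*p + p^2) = (7*b + p)/(-2*b + p)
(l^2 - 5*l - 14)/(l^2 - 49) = (l + 2)/(l + 7)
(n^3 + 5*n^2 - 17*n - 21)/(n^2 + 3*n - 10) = (n^3 + 5*n^2 - 17*n - 21)/(n^2 + 3*n - 10)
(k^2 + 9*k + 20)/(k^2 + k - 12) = (k + 5)/(k - 3)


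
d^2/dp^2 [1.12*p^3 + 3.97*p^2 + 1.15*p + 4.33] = 6.72*p + 7.94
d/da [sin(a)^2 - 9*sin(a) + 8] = (2*sin(a) - 9)*cos(a)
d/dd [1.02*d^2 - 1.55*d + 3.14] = 2.04*d - 1.55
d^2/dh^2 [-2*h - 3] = 0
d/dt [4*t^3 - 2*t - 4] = 12*t^2 - 2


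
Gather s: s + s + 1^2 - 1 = 2*s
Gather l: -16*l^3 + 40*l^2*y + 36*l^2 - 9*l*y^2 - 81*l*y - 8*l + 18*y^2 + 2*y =-16*l^3 + l^2*(40*y + 36) + l*(-9*y^2 - 81*y - 8) + 18*y^2 + 2*y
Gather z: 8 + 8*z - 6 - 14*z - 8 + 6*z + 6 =0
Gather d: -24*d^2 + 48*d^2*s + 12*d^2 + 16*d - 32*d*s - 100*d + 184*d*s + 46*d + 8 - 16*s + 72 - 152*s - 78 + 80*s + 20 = d^2*(48*s - 12) + d*(152*s - 38) - 88*s + 22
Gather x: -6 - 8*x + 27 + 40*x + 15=32*x + 36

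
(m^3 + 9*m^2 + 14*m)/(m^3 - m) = (m^2 + 9*m + 14)/(m^2 - 1)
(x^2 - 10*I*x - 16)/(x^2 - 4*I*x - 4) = (x - 8*I)/(x - 2*I)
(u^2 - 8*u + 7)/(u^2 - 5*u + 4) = (u - 7)/(u - 4)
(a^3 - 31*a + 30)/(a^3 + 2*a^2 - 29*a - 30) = (a - 1)/(a + 1)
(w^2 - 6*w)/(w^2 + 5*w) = (w - 6)/(w + 5)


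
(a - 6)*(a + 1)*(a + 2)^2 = a^4 - a^3 - 22*a^2 - 44*a - 24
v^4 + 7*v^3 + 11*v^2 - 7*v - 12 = (v - 1)*(v + 1)*(v + 3)*(v + 4)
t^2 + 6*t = t*(t + 6)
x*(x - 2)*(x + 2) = x^3 - 4*x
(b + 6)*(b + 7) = b^2 + 13*b + 42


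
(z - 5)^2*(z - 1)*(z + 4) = z^4 - 7*z^3 - 9*z^2 + 115*z - 100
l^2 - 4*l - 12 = (l - 6)*(l + 2)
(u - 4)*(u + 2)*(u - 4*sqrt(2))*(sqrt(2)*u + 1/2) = sqrt(2)*u^4 - 15*u^3/2 - 2*sqrt(2)*u^3 - 10*sqrt(2)*u^2 + 15*u^2 + 4*sqrt(2)*u + 60*u + 16*sqrt(2)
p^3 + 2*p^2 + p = p*(p + 1)^2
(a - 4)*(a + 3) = a^2 - a - 12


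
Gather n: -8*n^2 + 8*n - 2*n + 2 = -8*n^2 + 6*n + 2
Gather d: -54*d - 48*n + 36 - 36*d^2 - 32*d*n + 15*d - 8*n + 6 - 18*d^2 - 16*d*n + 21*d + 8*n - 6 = -54*d^2 + d*(-48*n - 18) - 48*n + 36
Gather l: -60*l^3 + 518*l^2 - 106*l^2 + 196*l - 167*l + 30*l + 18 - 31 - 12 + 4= -60*l^3 + 412*l^2 + 59*l - 21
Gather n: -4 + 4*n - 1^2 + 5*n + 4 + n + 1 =10*n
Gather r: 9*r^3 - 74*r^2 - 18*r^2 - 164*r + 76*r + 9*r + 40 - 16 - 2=9*r^3 - 92*r^2 - 79*r + 22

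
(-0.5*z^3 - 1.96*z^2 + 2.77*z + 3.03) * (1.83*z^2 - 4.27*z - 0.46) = -0.915*z^5 - 1.4518*z^4 + 13.6683*z^3 - 5.3814*z^2 - 14.2123*z - 1.3938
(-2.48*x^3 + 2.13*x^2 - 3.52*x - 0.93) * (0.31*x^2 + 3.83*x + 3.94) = -0.7688*x^5 - 8.8381*x^4 - 2.7045*x^3 - 5.3777*x^2 - 17.4307*x - 3.6642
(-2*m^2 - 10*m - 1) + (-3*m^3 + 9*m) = -3*m^3 - 2*m^2 - m - 1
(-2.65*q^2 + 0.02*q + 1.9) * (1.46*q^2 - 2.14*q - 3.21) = -3.869*q^4 + 5.7002*q^3 + 11.2377*q^2 - 4.1302*q - 6.099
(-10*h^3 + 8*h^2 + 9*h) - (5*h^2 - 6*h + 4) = -10*h^3 + 3*h^2 + 15*h - 4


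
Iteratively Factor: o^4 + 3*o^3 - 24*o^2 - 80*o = (o + 4)*(o^3 - o^2 - 20*o) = (o - 5)*(o + 4)*(o^2 + 4*o) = (o - 5)*(o + 4)^2*(o)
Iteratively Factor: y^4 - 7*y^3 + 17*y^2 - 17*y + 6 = (y - 1)*(y^3 - 6*y^2 + 11*y - 6) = (y - 2)*(y - 1)*(y^2 - 4*y + 3) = (y - 2)*(y - 1)^2*(y - 3)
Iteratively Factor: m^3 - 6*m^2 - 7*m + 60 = (m - 4)*(m^2 - 2*m - 15) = (m - 5)*(m - 4)*(m + 3)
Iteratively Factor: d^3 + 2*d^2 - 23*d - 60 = (d + 3)*(d^2 - d - 20) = (d + 3)*(d + 4)*(d - 5)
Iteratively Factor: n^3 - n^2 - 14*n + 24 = (n - 3)*(n^2 + 2*n - 8) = (n - 3)*(n + 4)*(n - 2)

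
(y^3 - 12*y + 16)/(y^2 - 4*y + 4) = y + 4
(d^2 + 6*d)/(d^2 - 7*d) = (d + 6)/(d - 7)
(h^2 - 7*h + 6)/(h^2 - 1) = (h - 6)/(h + 1)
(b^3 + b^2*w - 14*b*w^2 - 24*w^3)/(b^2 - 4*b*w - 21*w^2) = (-b^2 + 2*b*w + 8*w^2)/(-b + 7*w)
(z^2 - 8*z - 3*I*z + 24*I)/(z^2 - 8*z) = (z - 3*I)/z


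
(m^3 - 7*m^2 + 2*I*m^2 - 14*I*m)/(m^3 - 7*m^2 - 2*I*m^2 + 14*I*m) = (m + 2*I)/(m - 2*I)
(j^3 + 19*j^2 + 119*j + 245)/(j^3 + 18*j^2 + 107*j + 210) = (j + 7)/(j + 6)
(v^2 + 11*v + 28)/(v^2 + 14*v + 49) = (v + 4)/(v + 7)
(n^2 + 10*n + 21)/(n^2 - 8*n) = (n^2 + 10*n + 21)/(n*(n - 8))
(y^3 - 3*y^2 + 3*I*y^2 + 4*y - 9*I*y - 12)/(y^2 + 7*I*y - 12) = (y^2 - y*(3 + I) + 3*I)/(y + 3*I)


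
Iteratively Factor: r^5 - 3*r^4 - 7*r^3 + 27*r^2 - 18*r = (r)*(r^4 - 3*r^3 - 7*r^2 + 27*r - 18) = r*(r - 3)*(r^3 - 7*r + 6) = r*(r - 3)*(r - 1)*(r^2 + r - 6) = r*(r - 3)*(r - 1)*(r + 3)*(r - 2)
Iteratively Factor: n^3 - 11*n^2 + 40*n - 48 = (n - 4)*(n^2 - 7*n + 12) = (n - 4)^2*(n - 3)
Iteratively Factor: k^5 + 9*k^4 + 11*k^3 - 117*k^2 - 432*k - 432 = (k + 3)*(k^4 + 6*k^3 - 7*k^2 - 96*k - 144) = (k + 3)*(k + 4)*(k^3 + 2*k^2 - 15*k - 36) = (k + 3)^2*(k + 4)*(k^2 - k - 12) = (k + 3)^3*(k + 4)*(k - 4)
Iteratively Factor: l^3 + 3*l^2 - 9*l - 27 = (l + 3)*(l^2 - 9) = (l - 3)*(l + 3)*(l + 3)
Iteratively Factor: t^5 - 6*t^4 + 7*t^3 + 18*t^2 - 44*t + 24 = (t + 2)*(t^4 - 8*t^3 + 23*t^2 - 28*t + 12) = (t - 2)*(t + 2)*(t^3 - 6*t^2 + 11*t - 6) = (t - 2)^2*(t + 2)*(t^2 - 4*t + 3) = (t - 2)^2*(t - 1)*(t + 2)*(t - 3)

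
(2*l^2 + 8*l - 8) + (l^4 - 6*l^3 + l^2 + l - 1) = l^4 - 6*l^3 + 3*l^2 + 9*l - 9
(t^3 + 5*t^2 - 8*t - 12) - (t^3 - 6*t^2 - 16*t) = 11*t^2 + 8*t - 12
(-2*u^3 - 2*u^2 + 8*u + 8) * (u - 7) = -2*u^4 + 12*u^3 + 22*u^2 - 48*u - 56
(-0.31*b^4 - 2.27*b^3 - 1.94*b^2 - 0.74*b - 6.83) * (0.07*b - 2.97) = -0.0217*b^5 + 0.7618*b^4 + 6.6061*b^3 + 5.71*b^2 + 1.7197*b + 20.2851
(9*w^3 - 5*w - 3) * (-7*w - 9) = -63*w^4 - 81*w^3 + 35*w^2 + 66*w + 27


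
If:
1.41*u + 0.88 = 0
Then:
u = -0.62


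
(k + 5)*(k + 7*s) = k^2 + 7*k*s + 5*k + 35*s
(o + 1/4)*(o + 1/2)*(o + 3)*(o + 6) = o^4 + 39*o^3/4 + 199*o^2/8 + 117*o/8 + 9/4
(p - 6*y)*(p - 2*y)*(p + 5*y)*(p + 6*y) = p^4 + 3*p^3*y - 46*p^2*y^2 - 108*p*y^3 + 360*y^4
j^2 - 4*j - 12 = (j - 6)*(j + 2)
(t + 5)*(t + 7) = t^2 + 12*t + 35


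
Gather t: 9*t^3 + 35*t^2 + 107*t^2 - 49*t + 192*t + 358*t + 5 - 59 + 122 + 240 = 9*t^3 + 142*t^2 + 501*t + 308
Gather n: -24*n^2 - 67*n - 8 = -24*n^2 - 67*n - 8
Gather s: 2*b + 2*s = 2*b + 2*s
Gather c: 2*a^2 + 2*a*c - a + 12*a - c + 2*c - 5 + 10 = 2*a^2 + 11*a + c*(2*a + 1) + 5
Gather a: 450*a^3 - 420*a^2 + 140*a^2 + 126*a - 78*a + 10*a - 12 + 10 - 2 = 450*a^3 - 280*a^2 + 58*a - 4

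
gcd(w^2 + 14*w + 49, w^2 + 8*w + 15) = 1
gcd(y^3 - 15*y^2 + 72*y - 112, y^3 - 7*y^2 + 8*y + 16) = y^2 - 8*y + 16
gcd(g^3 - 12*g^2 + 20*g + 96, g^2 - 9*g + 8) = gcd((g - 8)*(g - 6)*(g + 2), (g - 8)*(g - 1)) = g - 8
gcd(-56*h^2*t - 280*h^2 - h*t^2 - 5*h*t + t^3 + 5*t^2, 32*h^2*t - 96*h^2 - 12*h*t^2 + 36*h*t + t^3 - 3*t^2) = -8*h + t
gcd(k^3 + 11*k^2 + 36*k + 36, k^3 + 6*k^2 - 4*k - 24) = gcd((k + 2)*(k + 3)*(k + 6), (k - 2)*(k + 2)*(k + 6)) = k^2 + 8*k + 12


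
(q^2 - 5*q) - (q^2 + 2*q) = -7*q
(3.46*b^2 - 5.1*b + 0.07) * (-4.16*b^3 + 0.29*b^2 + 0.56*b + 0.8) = -14.3936*b^5 + 22.2194*b^4 + 0.1674*b^3 - 0.0676999999999994*b^2 - 4.0408*b + 0.056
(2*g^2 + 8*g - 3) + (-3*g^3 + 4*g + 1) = -3*g^3 + 2*g^2 + 12*g - 2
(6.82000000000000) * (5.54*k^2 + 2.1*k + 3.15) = 37.7828*k^2 + 14.322*k + 21.483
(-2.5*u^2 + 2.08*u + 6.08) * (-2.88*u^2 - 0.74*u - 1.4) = 7.2*u^4 - 4.1404*u^3 - 15.5496*u^2 - 7.4112*u - 8.512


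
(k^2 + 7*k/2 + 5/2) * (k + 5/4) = k^3 + 19*k^2/4 + 55*k/8 + 25/8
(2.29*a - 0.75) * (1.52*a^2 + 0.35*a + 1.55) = 3.4808*a^3 - 0.3385*a^2 + 3.287*a - 1.1625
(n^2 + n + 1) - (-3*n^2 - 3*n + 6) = 4*n^2 + 4*n - 5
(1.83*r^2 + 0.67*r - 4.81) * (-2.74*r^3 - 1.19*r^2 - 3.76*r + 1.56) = -5.0142*r^5 - 4.0135*r^4 + 5.5013*r^3 + 6.0595*r^2 + 19.1308*r - 7.5036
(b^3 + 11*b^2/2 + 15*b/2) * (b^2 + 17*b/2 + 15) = b^5 + 14*b^4 + 277*b^3/4 + 585*b^2/4 + 225*b/2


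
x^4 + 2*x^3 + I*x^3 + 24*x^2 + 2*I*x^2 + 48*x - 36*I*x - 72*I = (x + 2)*(x - 3*I)*(x - 2*I)*(x + 6*I)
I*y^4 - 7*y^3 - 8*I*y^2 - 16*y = y*(y + 4*I)^2*(I*y + 1)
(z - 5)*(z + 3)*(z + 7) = z^3 + 5*z^2 - 29*z - 105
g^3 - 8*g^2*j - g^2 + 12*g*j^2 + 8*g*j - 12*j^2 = (g - 1)*(g - 6*j)*(g - 2*j)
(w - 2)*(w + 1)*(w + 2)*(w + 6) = w^4 + 7*w^3 + 2*w^2 - 28*w - 24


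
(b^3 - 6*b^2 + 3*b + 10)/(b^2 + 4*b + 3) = (b^2 - 7*b + 10)/(b + 3)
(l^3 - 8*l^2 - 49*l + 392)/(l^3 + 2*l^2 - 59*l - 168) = (l - 7)/(l + 3)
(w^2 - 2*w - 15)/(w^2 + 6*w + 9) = (w - 5)/(w + 3)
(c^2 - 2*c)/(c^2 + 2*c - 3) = c*(c - 2)/(c^2 + 2*c - 3)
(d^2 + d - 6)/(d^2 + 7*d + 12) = (d - 2)/(d + 4)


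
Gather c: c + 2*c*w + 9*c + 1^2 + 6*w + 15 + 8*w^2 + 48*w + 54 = c*(2*w + 10) + 8*w^2 + 54*w + 70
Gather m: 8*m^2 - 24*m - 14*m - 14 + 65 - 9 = 8*m^2 - 38*m + 42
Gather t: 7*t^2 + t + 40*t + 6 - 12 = 7*t^2 + 41*t - 6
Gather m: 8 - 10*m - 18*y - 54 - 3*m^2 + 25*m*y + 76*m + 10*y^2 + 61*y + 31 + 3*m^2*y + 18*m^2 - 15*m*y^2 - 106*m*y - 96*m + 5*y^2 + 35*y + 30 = m^2*(3*y + 15) + m*(-15*y^2 - 81*y - 30) + 15*y^2 + 78*y + 15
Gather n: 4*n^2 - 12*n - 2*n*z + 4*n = 4*n^2 + n*(-2*z - 8)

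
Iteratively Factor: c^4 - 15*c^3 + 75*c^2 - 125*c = (c - 5)*(c^3 - 10*c^2 + 25*c) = (c - 5)^2*(c^2 - 5*c) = (c - 5)^3*(c)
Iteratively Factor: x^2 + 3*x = (x)*(x + 3)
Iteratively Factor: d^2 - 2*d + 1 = (d - 1)*(d - 1)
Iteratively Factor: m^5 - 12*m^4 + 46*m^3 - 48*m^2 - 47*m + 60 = (m - 4)*(m^4 - 8*m^3 + 14*m^2 + 8*m - 15) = (m - 5)*(m - 4)*(m^3 - 3*m^2 - m + 3) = (m - 5)*(m - 4)*(m - 3)*(m^2 - 1) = (m - 5)*(m - 4)*(m - 3)*(m + 1)*(m - 1)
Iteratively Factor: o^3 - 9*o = (o - 3)*(o^2 + 3*o) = o*(o - 3)*(o + 3)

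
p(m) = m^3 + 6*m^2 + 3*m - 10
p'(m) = 3*m^2 + 12*m + 3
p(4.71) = 241.72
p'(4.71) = 126.07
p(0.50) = -6.88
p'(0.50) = 9.75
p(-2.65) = 5.58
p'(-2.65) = -7.73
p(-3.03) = 8.18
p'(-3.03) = -5.82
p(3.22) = 95.26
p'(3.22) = 72.75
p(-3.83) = 10.34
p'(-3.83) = 1.05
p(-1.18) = -6.83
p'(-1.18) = -6.98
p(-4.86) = 2.35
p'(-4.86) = 15.54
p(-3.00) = 8.00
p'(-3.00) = -6.00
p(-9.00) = -280.00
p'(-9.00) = 138.00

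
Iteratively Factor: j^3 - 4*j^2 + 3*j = (j - 3)*(j^2 - j) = j*(j - 3)*(j - 1)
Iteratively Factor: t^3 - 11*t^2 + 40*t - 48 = (t - 4)*(t^2 - 7*t + 12) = (t - 4)^2*(t - 3)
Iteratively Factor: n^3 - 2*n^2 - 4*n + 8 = (n + 2)*(n^2 - 4*n + 4) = (n - 2)*(n + 2)*(n - 2)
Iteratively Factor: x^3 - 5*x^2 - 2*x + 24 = (x - 4)*(x^2 - x - 6) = (x - 4)*(x + 2)*(x - 3)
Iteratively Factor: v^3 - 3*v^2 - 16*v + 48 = (v - 3)*(v^2 - 16) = (v - 3)*(v + 4)*(v - 4)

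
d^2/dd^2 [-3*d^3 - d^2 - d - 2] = -18*d - 2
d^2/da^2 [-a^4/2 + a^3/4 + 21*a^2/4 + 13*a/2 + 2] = -6*a^2 + 3*a/2 + 21/2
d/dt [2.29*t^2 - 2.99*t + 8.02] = 4.58*t - 2.99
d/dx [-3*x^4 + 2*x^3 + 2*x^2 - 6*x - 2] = -12*x^3 + 6*x^2 + 4*x - 6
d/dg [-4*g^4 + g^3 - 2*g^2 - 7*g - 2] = -16*g^3 + 3*g^2 - 4*g - 7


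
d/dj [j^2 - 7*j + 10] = 2*j - 7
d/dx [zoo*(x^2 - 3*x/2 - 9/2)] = zoo*(x + 1)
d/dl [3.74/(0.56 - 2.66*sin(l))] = 9.9484*cos(l)/(2.66*sin(l) - 0.56)^2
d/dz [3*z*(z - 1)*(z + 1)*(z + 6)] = 12*z^3 + 54*z^2 - 6*z - 18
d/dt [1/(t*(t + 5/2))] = 2*(-4*t - 5)/(t^2*(4*t^2 + 20*t + 25))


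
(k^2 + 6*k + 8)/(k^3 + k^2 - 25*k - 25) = (k^2 + 6*k + 8)/(k^3 + k^2 - 25*k - 25)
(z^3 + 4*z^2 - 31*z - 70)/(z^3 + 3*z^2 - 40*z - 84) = (z - 5)/(z - 6)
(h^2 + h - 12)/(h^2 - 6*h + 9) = (h + 4)/(h - 3)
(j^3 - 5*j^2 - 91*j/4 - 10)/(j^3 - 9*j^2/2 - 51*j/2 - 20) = (j + 1/2)/(j + 1)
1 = 1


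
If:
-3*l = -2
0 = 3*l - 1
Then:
No Solution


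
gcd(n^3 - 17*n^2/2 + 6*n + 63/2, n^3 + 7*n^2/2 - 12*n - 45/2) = n^2 - 3*n/2 - 9/2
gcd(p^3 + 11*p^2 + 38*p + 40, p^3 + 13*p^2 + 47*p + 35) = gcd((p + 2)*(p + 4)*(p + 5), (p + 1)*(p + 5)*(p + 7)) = p + 5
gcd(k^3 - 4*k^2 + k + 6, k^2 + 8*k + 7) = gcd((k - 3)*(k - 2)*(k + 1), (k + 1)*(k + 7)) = k + 1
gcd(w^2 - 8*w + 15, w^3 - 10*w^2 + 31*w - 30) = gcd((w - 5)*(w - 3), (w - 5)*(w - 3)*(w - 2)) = w^2 - 8*w + 15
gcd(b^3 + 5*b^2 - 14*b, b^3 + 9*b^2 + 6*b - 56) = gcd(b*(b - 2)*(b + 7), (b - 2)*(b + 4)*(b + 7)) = b^2 + 5*b - 14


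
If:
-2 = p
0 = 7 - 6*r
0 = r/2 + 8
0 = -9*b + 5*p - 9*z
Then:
No Solution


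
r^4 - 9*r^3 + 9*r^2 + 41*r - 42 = (r - 7)*(r - 3)*(r - 1)*(r + 2)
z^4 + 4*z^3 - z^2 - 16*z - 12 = (z - 2)*(z + 1)*(z + 2)*(z + 3)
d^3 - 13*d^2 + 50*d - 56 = (d - 7)*(d - 4)*(d - 2)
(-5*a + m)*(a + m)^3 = -5*a^4 - 14*a^3*m - 12*a^2*m^2 - 2*a*m^3 + m^4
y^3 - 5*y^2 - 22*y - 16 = (y - 8)*(y + 1)*(y + 2)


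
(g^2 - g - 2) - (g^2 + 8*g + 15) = -9*g - 17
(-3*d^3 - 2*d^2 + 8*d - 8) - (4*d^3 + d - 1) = -7*d^3 - 2*d^2 + 7*d - 7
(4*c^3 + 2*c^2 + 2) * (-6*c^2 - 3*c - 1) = -24*c^5 - 24*c^4 - 10*c^3 - 14*c^2 - 6*c - 2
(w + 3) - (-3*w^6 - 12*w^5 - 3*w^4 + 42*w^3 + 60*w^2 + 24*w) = 3*w^6 + 12*w^5 + 3*w^4 - 42*w^3 - 60*w^2 - 23*w + 3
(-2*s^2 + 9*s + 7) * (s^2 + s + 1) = -2*s^4 + 7*s^3 + 14*s^2 + 16*s + 7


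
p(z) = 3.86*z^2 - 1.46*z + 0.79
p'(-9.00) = -70.94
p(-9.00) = 326.59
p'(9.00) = 68.02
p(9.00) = 300.31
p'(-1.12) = -10.11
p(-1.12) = 7.27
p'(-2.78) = -22.92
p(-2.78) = 34.68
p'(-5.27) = -42.14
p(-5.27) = 115.69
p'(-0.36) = -4.24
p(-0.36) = 1.82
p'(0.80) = 4.72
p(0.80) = 2.09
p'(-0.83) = -7.87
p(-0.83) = 4.66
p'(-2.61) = -21.61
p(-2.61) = 30.90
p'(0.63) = 3.40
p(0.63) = 1.40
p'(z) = 7.72*z - 1.46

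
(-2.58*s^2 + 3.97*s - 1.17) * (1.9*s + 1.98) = -4.902*s^3 + 2.4346*s^2 + 5.6376*s - 2.3166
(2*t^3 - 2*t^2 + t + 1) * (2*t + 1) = 4*t^4 - 2*t^3 + 3*t + 1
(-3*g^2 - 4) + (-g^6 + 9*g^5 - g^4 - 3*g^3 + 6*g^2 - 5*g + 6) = -g^6 + 9*g^5 - g^4 - 3*g^3 + 3*g^2 - 5*g + 2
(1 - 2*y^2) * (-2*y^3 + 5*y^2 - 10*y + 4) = 4*y^5 - 10*y^4 + 18*y^3 - 3*y^2 - 10*y + 4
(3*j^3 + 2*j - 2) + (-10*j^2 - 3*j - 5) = 3*j^3 - 10*j^2 - j - 7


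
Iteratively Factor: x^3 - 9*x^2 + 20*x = (x - 4)*(x^2 - 5*x) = (x - 5)*(x - 4)*(x)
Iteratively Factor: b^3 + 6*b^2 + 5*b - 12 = (b + 3)*(b^2 + 3*b - 4) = (b - 1)*(b + 3)*(b + 4)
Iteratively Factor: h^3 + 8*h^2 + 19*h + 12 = (h + 4)*(h^2 + 4*h + 3) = (h + 3)*(h + 4)*(h + 1)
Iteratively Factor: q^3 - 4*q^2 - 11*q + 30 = (q + 3)*(q^2 - 7*q + 10) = (q - 5)*(q + 3)*(q - 2)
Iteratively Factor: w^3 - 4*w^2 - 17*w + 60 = (w - 5)*(w^2 + w - 12) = (w - 5)*(w + 4)*(w - 3)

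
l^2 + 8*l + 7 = (l + 1)*(l + 7)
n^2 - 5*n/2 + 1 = (n - 2)*(n - 1/2)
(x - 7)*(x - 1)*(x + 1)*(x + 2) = x^4 - 5*x^3 - 15*x^2 + 5*x + 14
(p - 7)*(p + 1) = p^2 - 6*p - 7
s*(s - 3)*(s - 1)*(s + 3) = s^4 - s^3 - 9*s^2 + 9*s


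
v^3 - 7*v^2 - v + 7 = (v - 7)*(v - 1)*(v + 1)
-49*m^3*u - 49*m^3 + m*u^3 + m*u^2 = (-7*m + u)*(7*m + u)*(m*u + m)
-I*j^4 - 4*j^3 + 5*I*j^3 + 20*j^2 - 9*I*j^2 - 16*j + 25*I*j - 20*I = (j - 4)*(j - 5*I)*(j + I)*(-I*j + I)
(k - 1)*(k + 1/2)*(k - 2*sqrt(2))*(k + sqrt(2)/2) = k^4 - 3*sqrt(2)*k^3/2 - k^3/2 - 5*k^2/2 + 3*sqrt(2)*k^2/4 + k + 3*sqrt(2)*k/4 + 1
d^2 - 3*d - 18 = (d - 6)*(d + 3)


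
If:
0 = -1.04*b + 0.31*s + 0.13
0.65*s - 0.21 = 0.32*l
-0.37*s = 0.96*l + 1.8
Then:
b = -0.03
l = -1.68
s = -0.50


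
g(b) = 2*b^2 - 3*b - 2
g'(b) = 4*b - 3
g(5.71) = 46.08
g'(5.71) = 19.84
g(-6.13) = 91.54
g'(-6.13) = -27.52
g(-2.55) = 18.66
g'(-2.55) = -13.20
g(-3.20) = 28.08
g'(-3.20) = -15.80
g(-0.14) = -1.54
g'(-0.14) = -3.56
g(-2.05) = 12.56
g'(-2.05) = -11.20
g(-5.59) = 77.27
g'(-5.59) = -25.36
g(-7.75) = 141.38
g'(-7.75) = -34.00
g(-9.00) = 187.00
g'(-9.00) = -39.00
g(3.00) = 7.00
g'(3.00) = 9.00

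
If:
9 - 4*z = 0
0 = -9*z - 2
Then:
No Solution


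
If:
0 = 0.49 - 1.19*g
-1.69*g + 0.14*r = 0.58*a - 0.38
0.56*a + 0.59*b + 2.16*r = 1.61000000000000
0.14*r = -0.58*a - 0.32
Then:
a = -0.55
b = 3.30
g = 0.41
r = -0.01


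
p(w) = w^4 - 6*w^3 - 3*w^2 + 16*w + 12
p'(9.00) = 1420.00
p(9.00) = 2100.00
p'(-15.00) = -17444.00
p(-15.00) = 69972.00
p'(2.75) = -53.44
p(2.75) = -34.28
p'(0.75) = 3.06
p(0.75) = 20.10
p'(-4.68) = -760.18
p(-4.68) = 966.15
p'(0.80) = 1.73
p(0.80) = 20.22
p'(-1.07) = -3.09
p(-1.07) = 0.11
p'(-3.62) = -387.91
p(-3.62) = 371.12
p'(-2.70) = -177.75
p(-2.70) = 118.17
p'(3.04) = -56.21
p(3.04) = -50.24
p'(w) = 4*w^3 - 18*w^2 - 6*w + 16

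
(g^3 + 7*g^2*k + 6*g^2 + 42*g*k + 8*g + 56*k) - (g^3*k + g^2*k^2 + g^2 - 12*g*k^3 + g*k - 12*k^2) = -g^3*k + g^3 - g^2*k^2 + 7*g^2*k + 5*g^2 + 12*g*k^3 + 41*g*k + 8*g + 12*k^2 + 56*k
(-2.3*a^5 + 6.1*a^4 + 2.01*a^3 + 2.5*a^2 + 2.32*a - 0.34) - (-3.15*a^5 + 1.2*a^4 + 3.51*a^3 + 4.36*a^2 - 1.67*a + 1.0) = 0.85*a^5 + 4.9*a^4 - 1.5*a^3 - 1.86*a^2 + 3.99*a - 1.34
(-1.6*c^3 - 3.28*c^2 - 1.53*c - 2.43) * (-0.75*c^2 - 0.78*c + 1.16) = 1.2*c^5 + 3.708*c^4 + 1.8499*c^3 - 0.788899999999999*c^2 + 0.1206*c - 2.8188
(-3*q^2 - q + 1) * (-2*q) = 6*q^3 + 2*q^2 - 2*q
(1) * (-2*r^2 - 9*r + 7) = -2*r^2 - 9*r + 7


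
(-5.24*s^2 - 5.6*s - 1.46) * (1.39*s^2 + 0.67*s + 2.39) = -7.2836*s^4 - 11.2948*s^3 - 18.305*s^2 - 14.3622*s - 3.4894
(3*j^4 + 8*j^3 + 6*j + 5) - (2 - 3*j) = 3*j^4 + 8*j^3 + 9*j + 3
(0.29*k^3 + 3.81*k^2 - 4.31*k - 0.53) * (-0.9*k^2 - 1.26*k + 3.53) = -0.261*k^5 - 3.7944*k^4 + 0.102099999999999*k^3 + 19.3569*k^2 - 14.5465*k - 1.8709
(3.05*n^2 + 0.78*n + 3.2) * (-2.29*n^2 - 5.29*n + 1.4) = -6.9845*n^4 - 17.9207*n^3 - 7.1842*n^2 - 15.836*n + 4.48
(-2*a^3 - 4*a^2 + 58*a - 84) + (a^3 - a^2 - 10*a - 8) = -a^3 - 5*a^2 + 48*a - 92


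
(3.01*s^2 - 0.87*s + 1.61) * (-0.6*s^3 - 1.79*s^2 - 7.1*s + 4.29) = -1.806*s^5 - 4.8659*s^4 - 20.7797*s^3 + 16.208*s^2 - 15.1633*s + 6.9069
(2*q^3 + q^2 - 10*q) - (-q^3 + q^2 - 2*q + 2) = 3*q^3 - 8*q - 2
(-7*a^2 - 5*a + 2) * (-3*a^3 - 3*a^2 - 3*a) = 21*a^5 + 36*a^4 + 30*a^3 + 9*a^2 - 6*a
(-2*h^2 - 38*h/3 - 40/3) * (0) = 0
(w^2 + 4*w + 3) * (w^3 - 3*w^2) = w^5 + w^4 - 9*w^3 - 9*w^2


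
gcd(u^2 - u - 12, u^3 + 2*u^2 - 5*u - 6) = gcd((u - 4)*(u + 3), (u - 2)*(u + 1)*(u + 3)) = u + 3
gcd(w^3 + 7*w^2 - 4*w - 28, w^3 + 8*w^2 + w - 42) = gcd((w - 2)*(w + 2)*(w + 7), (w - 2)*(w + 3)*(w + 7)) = w^2 + 5*w - 14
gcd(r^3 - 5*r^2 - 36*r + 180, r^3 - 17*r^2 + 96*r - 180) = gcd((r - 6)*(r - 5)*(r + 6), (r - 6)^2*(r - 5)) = r^2 - 11*r + 30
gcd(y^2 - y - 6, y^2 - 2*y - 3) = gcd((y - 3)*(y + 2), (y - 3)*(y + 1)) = y - 3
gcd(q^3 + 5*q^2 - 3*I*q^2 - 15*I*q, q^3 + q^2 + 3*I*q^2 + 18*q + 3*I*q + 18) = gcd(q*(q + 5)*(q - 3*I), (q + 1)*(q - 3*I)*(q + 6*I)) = q - 3*I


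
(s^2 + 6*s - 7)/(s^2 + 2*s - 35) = (s - 1)/(s - 5)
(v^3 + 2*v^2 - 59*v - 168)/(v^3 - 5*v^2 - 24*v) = (v + 7)/v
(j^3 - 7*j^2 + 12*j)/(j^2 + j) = (j^2 - 7*j + 12)/(j + 1)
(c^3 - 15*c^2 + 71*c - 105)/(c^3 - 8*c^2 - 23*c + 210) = (c^2 - 8*c + 15)/(c^2 - c - 30)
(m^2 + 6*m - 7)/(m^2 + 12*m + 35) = (m - 1)/(m + 5)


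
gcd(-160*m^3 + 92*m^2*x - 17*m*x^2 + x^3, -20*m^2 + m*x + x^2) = -4*m + x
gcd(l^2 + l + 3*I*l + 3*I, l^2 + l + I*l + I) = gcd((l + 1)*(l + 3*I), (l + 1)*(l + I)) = l + 1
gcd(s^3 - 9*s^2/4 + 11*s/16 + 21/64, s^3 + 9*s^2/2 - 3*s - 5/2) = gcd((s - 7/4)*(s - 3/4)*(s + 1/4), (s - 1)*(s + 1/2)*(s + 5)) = 1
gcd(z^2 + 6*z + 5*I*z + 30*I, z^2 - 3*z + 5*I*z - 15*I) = z + 5*I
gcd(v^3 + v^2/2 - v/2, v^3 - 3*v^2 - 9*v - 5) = v + 1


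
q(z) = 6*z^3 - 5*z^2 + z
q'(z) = 18*z^2 - 10*z + 1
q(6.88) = 1724.17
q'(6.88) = 784.22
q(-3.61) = -351.05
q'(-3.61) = 271.68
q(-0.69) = -5.04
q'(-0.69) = 16.47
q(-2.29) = -100.56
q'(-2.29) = 118.29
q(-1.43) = -29.20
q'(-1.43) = 52.11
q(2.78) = 93.05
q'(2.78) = 112.31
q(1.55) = 11.88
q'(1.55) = 28.74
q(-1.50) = -33.00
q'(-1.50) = 56.50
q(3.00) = 120.00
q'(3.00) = 133.00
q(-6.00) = -1482.00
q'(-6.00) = 709.00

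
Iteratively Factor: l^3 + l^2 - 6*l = (l - 2)*(l^2 + 3*l) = (l - 2)*(l + 3)*(l)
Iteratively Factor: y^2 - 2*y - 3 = (y + 1)*(y - 3)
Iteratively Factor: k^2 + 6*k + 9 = (k + 3)*(k + 3)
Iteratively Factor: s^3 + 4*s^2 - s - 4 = (s + 4)*(s^2 - 1) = (s - 1)*(s + 4)*(s + 1)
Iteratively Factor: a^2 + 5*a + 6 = (a + 2)*(a + 3)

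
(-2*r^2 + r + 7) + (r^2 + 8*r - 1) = -r^2 + 9*r + 6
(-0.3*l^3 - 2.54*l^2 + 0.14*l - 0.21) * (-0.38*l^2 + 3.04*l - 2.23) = 0.114*l^5 + 0.0532000000000001*l^4 - 7.1058*l^3 + 6.1696*l^2 - 0.9506*l + 0.4683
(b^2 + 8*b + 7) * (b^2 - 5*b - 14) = b^4 + 3*b^3 - 47*b^2 - 147*b - 98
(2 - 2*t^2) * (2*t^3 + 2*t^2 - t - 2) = -4*t^5 - 4*t^4 + 6*t^3 + 8*t^2 - 2*t - 4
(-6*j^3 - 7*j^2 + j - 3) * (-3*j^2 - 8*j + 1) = 18*j^5 + 69*j^4 + 47*j^3 - 6*j^2 + 25*j - 3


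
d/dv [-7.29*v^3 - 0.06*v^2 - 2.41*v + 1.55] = -21.87*v^2 - 0.12*v - 2.41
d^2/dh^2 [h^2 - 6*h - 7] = 2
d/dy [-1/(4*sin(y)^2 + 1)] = 4*sin(2*y)/(3 - 2*cos(2*y))^2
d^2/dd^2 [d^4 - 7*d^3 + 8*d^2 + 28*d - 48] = 12*d^2 - 42*d + 16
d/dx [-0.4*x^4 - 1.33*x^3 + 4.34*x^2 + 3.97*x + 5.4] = -1.6*x^3 - 3.99*x^2 + 8.68*x + 3.97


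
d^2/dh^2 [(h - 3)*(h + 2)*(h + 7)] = 6*h + 12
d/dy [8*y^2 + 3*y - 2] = 16*y + 3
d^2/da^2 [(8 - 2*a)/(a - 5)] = -4/(a - 5)^3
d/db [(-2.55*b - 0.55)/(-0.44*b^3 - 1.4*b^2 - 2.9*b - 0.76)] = (-2.244*b^3 - 4.296*b^2 - 1.54*b + 0.343)/(0.1936*b^6 + 1.232*b^5 + 4.512*b^4 + 8.7888*b^3 + 10.538*b^2 + 4.408*b + 0.5776)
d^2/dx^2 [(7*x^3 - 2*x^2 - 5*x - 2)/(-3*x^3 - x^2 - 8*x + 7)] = 2*(39*x^6 + 639*x^5 - 873*x^4 - 286*x^3 + 1998*x^2 - 750*x + 520)/(27*x^9 + 27*x^8 + 225*x^7 - 44*x^6 + 474*x^5 - 837*x^4 + 617*x^3 - 1197*x^2 + 1176*x - 343)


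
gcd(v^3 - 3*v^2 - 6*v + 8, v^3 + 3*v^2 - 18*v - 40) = v^2 - 2*v - 8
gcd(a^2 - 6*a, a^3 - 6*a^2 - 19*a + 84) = 1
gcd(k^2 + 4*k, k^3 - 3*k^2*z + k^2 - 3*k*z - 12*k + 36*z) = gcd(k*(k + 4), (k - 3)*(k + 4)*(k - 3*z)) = k + 4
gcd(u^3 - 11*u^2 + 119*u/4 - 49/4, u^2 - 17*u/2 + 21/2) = u - 7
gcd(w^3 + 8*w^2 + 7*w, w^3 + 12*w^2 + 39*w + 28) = w^2 + 8*w + 7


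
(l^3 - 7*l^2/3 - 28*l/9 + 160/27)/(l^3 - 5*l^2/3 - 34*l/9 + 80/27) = (3*l - 4)/(3*l - 2)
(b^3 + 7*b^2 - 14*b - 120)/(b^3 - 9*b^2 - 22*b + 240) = (b^2 + 2*b - 24)/(b^2 - 14*b + 48)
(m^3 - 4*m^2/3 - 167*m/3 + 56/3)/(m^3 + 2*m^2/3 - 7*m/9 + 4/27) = 9*(m^2 - m - 56)/(9*m^2 + 9*m - 4)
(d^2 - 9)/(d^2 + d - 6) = (d - 3)/(d - 2)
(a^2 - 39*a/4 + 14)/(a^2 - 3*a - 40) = (a - 7/4)/(a + 5)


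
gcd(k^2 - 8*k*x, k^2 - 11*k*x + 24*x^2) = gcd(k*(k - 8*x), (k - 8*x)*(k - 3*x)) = -k + 8*x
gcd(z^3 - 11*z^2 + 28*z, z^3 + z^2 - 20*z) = z^2 - 4*z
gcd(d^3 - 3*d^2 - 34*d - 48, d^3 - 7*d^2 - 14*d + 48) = d^2 - 5*d - 24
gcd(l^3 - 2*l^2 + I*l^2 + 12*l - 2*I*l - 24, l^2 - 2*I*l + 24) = l + 4*I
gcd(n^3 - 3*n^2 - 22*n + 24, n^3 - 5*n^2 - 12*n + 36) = n - 6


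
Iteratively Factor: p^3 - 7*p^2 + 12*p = (p - 3)*(p^2 - 4*p) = (p - 4)*(p - 3)*(p)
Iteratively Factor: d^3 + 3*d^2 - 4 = (d + 2)*(d^2 + d - 2) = (d + 2)^2*(d - 1)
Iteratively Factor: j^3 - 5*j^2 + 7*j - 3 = (j - 1)*(j^2 - 4*j + 3) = (j - 1)^2*(j - 3)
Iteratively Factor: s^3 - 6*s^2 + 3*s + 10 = (s + 1)*(s^2 - 7*s + 10) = (s - 5)*(s + 1)*(s - 2)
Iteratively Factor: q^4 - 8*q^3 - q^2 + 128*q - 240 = (q + 4)*(q^3 - 12*q^2 + 47*q - 60) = (q - 5)*(q + 4)*(q^2 - 7*q + 12) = (q - 5)*(q - 4)*(q + 4)*(q - 3)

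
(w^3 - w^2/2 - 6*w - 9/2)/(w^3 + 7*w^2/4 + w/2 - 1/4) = 2*(2*w^2 - 3*w - 9)/(4*w^2 + 3*w - 1)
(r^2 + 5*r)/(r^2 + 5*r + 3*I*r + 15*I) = r/(r + 3*I)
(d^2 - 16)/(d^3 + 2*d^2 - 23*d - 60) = (d - 4)/(d^2 - 2*d - 15)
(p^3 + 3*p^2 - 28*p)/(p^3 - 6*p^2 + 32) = p*(p + 7)/(p^2 - 2*p - 8)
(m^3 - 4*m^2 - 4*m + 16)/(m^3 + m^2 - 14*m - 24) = (m - 2)/(m + 3)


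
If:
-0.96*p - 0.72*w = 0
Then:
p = -0.75*w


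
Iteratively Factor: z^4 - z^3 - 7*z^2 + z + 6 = (z - 3)*(z^3 + 2*z^2 - z - 2) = (z - 3)*(z - 1)*(z^2 + 3*z + 2) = (z - 3)*(z - 1)*(z + 2)*(z + 1)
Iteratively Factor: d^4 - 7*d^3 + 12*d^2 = (d)*(d^3 - 7*d^2 + 12*d) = d^2*(d^2 - 7*d + 12) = d^2*(d - 4)*(d - 3)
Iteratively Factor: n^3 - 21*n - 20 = (n + 1)*(n^2 - n - 20) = (n - 5)*(n + 1)*(n + 4)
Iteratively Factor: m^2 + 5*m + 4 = (m + 4)*(m + 1)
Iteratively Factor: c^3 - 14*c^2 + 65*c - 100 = (c - 4)*(c^2 - 10*c + 25) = (c - 5)*(c - 4)*(c - 5)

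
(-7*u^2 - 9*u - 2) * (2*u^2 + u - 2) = -14*u^4 - 25*u^3 + u^2 + 16*u + 4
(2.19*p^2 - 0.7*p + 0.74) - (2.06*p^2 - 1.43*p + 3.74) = 0.13*p^2 + 0.73*p - 3.0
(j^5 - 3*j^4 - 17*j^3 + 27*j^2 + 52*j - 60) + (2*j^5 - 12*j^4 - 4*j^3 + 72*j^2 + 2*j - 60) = 3*j^5 - 15*j^4 - 21*j^3 + 99*j^2 + 54*j - 120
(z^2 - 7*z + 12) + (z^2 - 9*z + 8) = 2*z^2 - 16*z + 20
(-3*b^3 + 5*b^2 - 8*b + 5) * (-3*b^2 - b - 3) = 9*b^5 - 12*b^4 + 28*b^3 - 22*b^2 + 19*b - 15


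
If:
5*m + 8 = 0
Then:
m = -8/5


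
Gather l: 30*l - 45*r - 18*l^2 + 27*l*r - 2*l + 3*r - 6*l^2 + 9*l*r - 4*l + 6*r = -24*l^2 + l*(36*r + 24) - 36*r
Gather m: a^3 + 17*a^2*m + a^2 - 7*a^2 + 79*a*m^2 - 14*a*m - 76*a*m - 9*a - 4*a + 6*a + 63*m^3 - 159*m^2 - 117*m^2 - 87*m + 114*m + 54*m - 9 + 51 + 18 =a^3 - 6*a^2 - 7*a + 63*m^3 + m^2*(79*a - 276) + m*(17*a^2 - 90*a + 81) + 60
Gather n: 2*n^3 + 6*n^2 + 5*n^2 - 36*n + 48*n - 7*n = 2*n^3 + 11*n^2 + 5*n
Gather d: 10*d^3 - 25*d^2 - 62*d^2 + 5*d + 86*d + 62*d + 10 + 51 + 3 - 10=10*d^3 - 87*d^2 + 153*d + 54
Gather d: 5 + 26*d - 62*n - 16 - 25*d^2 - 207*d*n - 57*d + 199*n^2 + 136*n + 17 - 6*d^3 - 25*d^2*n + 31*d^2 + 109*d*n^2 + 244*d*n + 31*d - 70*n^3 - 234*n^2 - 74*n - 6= -6*d^3 + d^2*(6 - 25*n) + d*(109*n^2 + 37*n) - 70*n^3 - 35*n^2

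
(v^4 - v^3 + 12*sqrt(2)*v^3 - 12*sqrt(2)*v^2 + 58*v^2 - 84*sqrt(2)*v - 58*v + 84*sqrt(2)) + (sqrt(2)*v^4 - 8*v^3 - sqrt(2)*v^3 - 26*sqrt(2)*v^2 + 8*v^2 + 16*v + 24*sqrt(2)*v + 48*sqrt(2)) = v^4 + sqrt(2)*v^4 - 9*v^3 + 11*sqrt(2)*v^3 - 38*sqrt(2)*v^2 + 66*v^2 - 60*sqrt(2)*v - 42*v + 132*sqrt(2)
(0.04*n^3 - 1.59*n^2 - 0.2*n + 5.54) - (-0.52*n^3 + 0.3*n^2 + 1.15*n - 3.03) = 0.56*n^3 - 1.89*n^2 - 1.35*n + 8.57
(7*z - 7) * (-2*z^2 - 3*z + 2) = -14*z^3 - 7*z^2 + 35*z - 14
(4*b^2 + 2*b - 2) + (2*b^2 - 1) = 6*b^2 + 2*b - 3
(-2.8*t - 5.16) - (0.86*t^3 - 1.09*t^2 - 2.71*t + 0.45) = -0.86*t^3 + 1.09*t^2 - 0.0899999999999999*t - 5.61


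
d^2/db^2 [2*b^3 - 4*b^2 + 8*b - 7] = 12*b - 8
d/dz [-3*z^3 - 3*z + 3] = -9*z^2 - 3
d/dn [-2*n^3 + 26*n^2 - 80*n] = -6*n^2 + 52*n - 80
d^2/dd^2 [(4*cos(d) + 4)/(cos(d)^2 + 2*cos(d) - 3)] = -((cos(2*d) - 1)^2 + 173*cos(d) + 54*cos(2*d) + 3*cos(3*d) + 154)/((cos(d) - 1)^2*(cos(d) + 3)^3)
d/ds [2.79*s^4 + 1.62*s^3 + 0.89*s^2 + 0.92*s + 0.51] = 11.16*s^3 + 4.86*s^2 + 1.78*s + 0.92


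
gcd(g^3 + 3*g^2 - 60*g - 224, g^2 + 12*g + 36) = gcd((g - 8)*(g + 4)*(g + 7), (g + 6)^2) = 1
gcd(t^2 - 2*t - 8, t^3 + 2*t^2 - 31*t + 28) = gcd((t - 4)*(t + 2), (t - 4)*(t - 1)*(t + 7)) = t - 4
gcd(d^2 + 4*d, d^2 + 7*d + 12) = d + 4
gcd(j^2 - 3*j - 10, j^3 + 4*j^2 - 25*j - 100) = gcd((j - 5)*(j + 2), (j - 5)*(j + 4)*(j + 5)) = j - 5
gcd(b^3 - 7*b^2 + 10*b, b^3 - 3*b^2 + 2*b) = b^2 - 2*b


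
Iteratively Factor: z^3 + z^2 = (z + 1)*(z^2) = z*(z + 1)*(z)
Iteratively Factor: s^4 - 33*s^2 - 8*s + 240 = (s - 5)*(s^3 + 5*s^2 - 8*s - 48) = (s - 5)*(s + 4)*(s^2 + s - 12) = (s - 5)*(s + 4)^2*(s - 3)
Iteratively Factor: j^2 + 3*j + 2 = (j + 2)*(j + 1)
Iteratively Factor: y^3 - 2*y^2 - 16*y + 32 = (y - 4)*(y^2 + 2*y - 8) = (y - 4)*(y + 4)*(y - 2)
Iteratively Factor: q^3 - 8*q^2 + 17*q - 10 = (q - 1)*(q^2 - 7*q + 10) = (q - 5)*(q - 1)*(q - 2)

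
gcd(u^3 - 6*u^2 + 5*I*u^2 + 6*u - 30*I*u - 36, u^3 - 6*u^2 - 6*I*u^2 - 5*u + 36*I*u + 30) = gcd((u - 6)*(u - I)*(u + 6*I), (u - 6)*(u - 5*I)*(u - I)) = u^2 + u*(-6 - I) + 6*I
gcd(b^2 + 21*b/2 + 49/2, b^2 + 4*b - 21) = b + 7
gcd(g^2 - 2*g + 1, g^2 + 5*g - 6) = g - 1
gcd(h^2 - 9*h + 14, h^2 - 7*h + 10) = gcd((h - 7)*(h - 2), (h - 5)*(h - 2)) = h - 2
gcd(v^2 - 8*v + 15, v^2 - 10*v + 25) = v - 5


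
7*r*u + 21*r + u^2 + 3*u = (7*r + u)*(u + 3)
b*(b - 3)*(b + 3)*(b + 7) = b^4 + 7*b^3 - 9*b^2 - 63*b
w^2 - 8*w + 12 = (w - 6)*(w - 2)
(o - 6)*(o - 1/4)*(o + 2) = o^3 - 17*o^2/4 - 11*o + 3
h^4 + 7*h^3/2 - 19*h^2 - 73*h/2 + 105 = (h - 3)*(h - 2)*(h + 7/2)*(h + 5)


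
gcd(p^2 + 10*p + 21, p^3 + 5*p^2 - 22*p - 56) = p + 7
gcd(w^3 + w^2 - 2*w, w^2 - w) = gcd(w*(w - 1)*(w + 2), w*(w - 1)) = w^2 - w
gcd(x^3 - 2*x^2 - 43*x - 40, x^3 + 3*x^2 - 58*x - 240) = x^2 - 3*x - 40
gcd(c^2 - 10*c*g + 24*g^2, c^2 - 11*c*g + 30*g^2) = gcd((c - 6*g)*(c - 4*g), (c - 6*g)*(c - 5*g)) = c - 6*g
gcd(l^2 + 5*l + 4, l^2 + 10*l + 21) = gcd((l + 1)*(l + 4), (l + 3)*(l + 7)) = 1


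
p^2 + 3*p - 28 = (p - 4)*(p + 7)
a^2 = a^2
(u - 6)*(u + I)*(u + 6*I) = u^3 - 6*u^2 + 7*I*u^2 - 6*u - 42*I*u + 36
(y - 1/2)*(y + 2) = y^2 + 3*y/2 - 1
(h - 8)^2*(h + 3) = h^3 - 13*h^2 + 16*h + 192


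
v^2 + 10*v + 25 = (v + 5)^2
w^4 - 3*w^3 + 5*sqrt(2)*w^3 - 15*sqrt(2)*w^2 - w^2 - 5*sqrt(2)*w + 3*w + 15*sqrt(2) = (w - 3)*(w - 1)*(w + 1)*(w + 5*sqrt(2))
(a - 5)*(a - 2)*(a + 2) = a^3 - 5*a^2 - 4*a + 20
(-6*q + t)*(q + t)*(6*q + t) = -36*q^3 - 36*q^2*t + q*t^2 + t^3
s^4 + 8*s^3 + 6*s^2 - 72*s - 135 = (s - 3)*(s + 3)^2*(s + 5)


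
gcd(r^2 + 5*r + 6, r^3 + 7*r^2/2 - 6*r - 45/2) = r + 3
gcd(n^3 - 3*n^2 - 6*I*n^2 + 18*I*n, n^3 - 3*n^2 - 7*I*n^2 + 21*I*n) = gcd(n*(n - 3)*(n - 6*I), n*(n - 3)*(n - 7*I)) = n^2 - 3*n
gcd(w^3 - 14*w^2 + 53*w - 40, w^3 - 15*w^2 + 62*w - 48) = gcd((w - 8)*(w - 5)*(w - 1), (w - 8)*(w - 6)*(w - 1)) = w^2 - 9*w + 8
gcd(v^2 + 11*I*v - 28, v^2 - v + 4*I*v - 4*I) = v + 4*I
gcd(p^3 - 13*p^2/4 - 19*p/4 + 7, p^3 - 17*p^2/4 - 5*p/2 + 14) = p^2 - 9*p/4 - 7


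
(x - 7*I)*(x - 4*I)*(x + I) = x^3 - 10*I*x^2 - 17*x - 28*I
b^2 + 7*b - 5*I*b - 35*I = (b + 7)*(b - 5*I)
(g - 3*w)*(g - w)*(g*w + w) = g^3*w - 4*g^2*w^2 + g^2*w + 3*g*w^3 - 4*g*w^2 + 3*w^3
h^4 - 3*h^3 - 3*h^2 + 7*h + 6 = (h - 3)*(h - 2)*(h + 1)^2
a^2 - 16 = (a - 4)*(a + 4)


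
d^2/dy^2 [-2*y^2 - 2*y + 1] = -4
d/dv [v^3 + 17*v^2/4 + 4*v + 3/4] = 3*v^2 + 17*v/2 + 4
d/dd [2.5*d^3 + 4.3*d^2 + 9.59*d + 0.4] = 7.5*d^2 + 8.6*d + 9.59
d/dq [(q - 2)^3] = 3*(q - 2)^2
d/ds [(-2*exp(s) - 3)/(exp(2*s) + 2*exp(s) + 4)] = 2*((exp(s) + 1)*(2*exp(s) + 3) - exp(2*s) - 2*exp(s) - 4)*exp(s)/(exp(2*s) + 2*exp(s) + 4)^2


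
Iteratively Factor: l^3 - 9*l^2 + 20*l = (l - 4)*(l^2 - 5*l) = l*(l - 4)*(l - 5)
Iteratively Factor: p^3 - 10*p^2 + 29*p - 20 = (p - 1)*(p^2 - 9*p + 20) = (p - 4)*(p - 1)*(p - 5)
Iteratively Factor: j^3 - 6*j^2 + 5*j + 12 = (j - 4)*(j^2 - 2*j - 3) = (j - 4)*(j + 1)*(j - 3)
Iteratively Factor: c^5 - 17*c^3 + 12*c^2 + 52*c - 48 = (c + 4)*(c^4 - 4*c^3 - c^2 + 16*c - 12) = (c + 2)*(c + 4)*(c^3 - 6*c^2 + 11*c - 6) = (c - 1)*(c + 2)*(c + 4)*(c^2 - 5*c + 6) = (c - 2)*(c - 1)*(c + 2)*(c + 4)*(c - 3)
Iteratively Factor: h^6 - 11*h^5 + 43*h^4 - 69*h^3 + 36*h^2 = (h - 1)*(h^5 - 10*h^4 + 33*h^3 - 36*h^2) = (h - 3)*(h - 1)*(h^4 - 7*h^3 + 12*h^2) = (h - 3)^2*(h - 1)*(h^3 - 4*h^2) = h*(h - 3)^2*(h - 1)*(h^2 - 4*h) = h^2*(h - 3)^2*(h - 1)*(h - 4)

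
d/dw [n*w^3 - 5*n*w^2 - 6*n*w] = n*(3*w^2 - 10*w - 6)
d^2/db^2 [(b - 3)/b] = -6/b^3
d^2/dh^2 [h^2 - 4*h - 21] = 2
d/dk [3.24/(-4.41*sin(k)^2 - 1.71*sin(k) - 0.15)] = (28.5768*sin(k) + 5.5404)*cos(k)/(4.41*sin(k)^2 + 1.71*sin(k) + 0.15)^2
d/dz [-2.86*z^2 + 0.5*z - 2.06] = 0.5 - 5.72*z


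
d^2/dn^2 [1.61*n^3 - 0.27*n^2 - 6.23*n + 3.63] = 9.66*n - 0.54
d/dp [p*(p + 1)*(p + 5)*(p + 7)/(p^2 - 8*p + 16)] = (2*p^4 - 3*p^3 - 156*p^2 - 411*p - 140)/(p^3 - 12*p^2 + 48*p - 64)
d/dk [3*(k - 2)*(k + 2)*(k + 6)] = 9*k^2 + 36*k - 12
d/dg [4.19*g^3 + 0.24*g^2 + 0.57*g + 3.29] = 12.57*g^2 + 0.48*g + 0.57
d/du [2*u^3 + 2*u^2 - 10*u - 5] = 6*u^2 + 4*u - 10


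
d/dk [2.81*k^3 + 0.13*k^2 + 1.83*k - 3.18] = 8.43*k^2 + 0.26*k + 1.83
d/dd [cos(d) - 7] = -sin(d)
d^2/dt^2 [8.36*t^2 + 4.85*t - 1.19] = 16.7200000000000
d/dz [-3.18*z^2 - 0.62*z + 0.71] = -6.36*z - 0.62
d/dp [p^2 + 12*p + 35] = 2*p + 12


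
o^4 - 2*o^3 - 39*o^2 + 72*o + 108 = (o - 6)*(o - 3)*(o + 1)*(o + 6)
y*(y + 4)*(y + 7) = y^3 + 11*y^2 + 28*y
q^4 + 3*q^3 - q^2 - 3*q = q*(q - 1)*(q + 1)*(q + 3)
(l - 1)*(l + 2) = l^2 + l - 2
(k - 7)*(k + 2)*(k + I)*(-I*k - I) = -I*k^4 + k^3 + 4*I*k^3 - 4*k^2 + 19*I*k^2 - 19*k + 14*I*k - 14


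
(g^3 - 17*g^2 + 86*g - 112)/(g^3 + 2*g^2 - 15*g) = (g^3 - 17*g^2 + 86*g - 112)/(g*(g^2 + 2*g - 15))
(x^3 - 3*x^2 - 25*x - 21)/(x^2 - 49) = (x^2 + 4*x + 3)/(x + 7)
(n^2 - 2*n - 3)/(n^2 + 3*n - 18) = (n + 1)/(n + 6)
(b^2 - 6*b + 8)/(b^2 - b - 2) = (b - 4)/(b + 1)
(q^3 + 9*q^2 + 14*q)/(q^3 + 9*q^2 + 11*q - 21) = q*(q + 2)/(q^2 + 2*q - 3)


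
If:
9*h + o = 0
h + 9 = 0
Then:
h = -9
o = 81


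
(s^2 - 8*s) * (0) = 0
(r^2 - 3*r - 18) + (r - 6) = r^2 - 2*r - 24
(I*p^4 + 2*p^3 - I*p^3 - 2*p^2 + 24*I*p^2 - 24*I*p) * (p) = I*p^5 + 2*p^4 - I*p^4 - 2*p^3 + 24*I*p^3 - 24*I*p^2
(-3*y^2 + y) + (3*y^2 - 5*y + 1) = 1 - 4*y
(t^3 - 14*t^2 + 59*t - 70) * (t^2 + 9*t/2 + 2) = t^5 - 19*t^4/2 - 2*t^3 + 335*t^2/2 - 197*t - 140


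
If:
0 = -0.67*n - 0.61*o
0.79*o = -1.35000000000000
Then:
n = 1.56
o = -1.71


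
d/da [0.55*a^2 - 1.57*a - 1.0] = 1.1*a - 1.57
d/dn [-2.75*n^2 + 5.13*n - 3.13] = 5.13 - 5.5*n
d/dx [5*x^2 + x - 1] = 10*x + 1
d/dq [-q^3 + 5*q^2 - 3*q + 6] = -3*q^2 + 10*q - 3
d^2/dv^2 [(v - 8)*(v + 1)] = 2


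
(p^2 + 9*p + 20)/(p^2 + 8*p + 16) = (p + 5)/(p + 4)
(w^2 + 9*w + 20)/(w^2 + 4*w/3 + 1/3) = 3*(w^2 + 9*w + 20)/(3*w^2 + 4*w + 1)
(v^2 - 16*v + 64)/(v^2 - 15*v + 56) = (v - 8)/(v - 7)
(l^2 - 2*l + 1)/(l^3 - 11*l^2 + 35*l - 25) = (l - 1)/(l^2 - 10*l + 25)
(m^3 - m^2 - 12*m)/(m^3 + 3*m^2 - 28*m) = (m + 3)/(m + 7)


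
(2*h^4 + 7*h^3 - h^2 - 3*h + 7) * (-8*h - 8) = -16*h^5 - 72*h^4 - 48*h^3 + 32*h^2 - 32*h - 56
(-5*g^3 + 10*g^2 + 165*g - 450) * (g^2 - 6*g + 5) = -5*g^5 + 40*g^4 + 80*g^3 - 1390*g^2 + 3525*g - 2250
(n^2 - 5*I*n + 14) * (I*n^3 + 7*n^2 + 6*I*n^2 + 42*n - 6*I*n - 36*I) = I*n^5 + 12*n^4 + 6*I*n^4 + 72*n^3 - 27*I*n^3 + 68*n^2 - 162*I*n^2 + 408*n - 84*I*n - 504*I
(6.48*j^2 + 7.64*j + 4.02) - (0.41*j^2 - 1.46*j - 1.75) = 6.07*j^2 + 9.1*j + 5.77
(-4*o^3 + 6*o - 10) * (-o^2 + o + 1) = 4*o^5 - 4*o^4 - 10*o^3 + 16*o^2 - 4*o - 10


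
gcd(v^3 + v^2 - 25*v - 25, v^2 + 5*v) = v + 5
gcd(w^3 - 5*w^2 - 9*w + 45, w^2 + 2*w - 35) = w - 5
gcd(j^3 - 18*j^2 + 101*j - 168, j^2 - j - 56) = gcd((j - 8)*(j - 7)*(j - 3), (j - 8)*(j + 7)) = j - 8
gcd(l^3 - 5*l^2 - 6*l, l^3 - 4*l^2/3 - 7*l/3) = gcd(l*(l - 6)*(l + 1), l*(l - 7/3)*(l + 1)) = l^2 + l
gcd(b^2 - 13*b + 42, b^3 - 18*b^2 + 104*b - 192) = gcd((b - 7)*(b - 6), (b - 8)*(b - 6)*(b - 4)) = b - 6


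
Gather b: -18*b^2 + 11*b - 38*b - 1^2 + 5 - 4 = -18*b^2 - 27*b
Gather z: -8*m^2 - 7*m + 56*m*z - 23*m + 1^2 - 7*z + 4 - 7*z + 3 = -8*m^2 - 30*m + z*(56*m - 14) + 8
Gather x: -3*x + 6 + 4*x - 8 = x - 2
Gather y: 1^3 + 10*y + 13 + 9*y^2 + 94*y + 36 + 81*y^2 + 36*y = 90*y^2 + 140*y + 50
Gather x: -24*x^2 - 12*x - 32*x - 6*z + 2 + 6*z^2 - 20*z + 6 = -24*x^2 - 44*x + 6*z^2 - 26*z + 8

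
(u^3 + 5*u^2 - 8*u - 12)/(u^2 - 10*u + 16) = (u^2 + 7*u + 6)/(u - 8)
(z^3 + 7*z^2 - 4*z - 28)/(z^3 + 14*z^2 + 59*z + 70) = (z - 2)/(z + 5)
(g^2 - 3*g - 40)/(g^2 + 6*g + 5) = (g - 8)/(g + 1)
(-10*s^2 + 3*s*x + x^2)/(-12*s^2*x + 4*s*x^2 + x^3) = (5*s + x)/(x*(6*s + x))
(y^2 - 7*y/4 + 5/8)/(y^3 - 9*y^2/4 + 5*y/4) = (y - 1/2)/(y*(y - 1))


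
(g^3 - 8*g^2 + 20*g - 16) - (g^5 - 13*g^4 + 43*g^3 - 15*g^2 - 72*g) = -g^5 + 13*g^4 - 42*g^3 + 7*g^2 + 92*g - 16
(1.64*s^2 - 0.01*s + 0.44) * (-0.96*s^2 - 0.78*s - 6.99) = -1.5744*s^4 - 1.2696*s^3 - 11.8782*s^2 - 0.2733*s - 3.0756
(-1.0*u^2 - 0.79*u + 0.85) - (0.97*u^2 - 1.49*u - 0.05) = -1.97*u^2 + 0.7*u + 0.9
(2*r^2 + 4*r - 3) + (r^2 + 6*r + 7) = 3*r^2 + 10*r + 4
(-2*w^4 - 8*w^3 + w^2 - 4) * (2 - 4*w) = 8*w^5 + 28*w^4 - 20*w^3 + 2*w^2 + 16*w - 8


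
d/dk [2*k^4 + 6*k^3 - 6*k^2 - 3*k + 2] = 8*k^3 + 18*k^2 - 12*k - 3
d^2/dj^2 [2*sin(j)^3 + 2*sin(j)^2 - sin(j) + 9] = -sin(j)/2 + 9*sin(3*j)/2 + 4*cos(2*j)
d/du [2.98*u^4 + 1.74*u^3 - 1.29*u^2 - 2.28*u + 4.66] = 11.92*u^3 + 5.22*u^2 - 2.58*u - 2.28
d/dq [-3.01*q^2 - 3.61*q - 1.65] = -6.02*q - 3.61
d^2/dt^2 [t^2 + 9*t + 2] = 2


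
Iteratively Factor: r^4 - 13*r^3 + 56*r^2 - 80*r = (r)*(r^3 - 13*r^2 + 56*r - 80) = r*(r - 4)*(r^2 - 9*r + 20) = r*(r - 4)^2*(r - 5)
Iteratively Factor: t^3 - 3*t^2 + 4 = (t - 2)*(t^2 - t - 2) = (t - 2)*(t + 1)*(t - 2)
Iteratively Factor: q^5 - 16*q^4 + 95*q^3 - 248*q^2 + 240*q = (q - 4)*(q^4 - 12*q^3 + 47*q^2 - 60*q) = (q - 4)*(q - 3)*(q^3 - 9*q^2 + 20*q) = q*(q - 4)*(q - 3)*(q^2 - 9*q + 20) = q*(q - 4)^2*(q - 3)*(q - 5)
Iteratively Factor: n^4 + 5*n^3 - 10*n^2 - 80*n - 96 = (n + 3)*(n^3 + 2*n^2 - 16*n - 32) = (n + 3)*(n + 4)*(n^2 - 2*n - 8) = (n - 4)*(n + 3)*(n + 4)*(n + 2)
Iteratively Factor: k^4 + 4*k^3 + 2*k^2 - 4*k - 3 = (k + 1)*(k^3 + 3*k^2 - k - 3) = (k + 1)^2*(k^2 + 2*k - 3) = (k - 1)*(k + 1)^2*(k + 3)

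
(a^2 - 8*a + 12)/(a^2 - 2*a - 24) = (a - 2)/(a + 4)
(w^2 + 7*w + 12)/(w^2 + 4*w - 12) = (w^2 + 7*w + 12)/(w^2 + 4*w - 12)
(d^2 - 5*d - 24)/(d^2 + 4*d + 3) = (d - 8)/(d + 1)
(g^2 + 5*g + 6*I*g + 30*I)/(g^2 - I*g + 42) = (g + 5)/(g - 7*I)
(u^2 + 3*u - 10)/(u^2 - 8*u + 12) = (u + 5)/(u - 6)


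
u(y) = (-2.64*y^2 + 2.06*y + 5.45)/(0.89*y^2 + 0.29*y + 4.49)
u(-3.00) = -2.11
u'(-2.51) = 0.86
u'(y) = (2.06 - 5.28*y)/(0.89*y^2 + 0.29*y + 4.49) + (-1.78*y - 0.29)*(-2.64*y^2 + 2.06*y + 5.45)/(0.89*y^2 + 0.29*y + 4.49)^2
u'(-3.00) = 0.62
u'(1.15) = -0.95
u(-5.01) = -2.80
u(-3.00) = -2.11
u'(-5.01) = 0.17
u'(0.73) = -0.68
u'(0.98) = -0.87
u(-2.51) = -1.75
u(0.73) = 1.07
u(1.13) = 0.74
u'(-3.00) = 0.62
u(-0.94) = 0.24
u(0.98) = 0.88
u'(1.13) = -0.94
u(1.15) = 0.72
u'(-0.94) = 1.47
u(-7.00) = -3.00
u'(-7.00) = 0.05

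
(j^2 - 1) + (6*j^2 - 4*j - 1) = 7*j^2 - 4*j - 2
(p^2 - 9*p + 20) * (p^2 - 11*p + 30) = p^4 - 20*p^3 + 149*p^2 - 490*p + 600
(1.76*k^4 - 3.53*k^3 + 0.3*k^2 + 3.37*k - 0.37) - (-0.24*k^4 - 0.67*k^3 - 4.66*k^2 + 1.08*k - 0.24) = 2.0*k^4 - 2.86*k^3 + 4.96*k^2 + 2.29*k - 0.13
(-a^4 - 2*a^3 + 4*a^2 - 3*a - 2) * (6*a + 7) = -6*a^5 - 19*a^4 + 10*a^3 + 10*a^2 - 33*a - 14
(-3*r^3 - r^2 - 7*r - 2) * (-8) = 24*r^3 + 8*r^2 + 56*r + 16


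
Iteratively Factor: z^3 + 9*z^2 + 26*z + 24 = (z + 3)*(z^2 + 6*z + 8) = (z + 3)*(z + 4)*(z + 2)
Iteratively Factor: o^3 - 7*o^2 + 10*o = (o)*(o^2 - 7*o + 10) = o*(o - 5)*(o - 2)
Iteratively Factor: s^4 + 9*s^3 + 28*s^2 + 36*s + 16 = (s + 1)*(s^3 + 8*s^2 + 20*s + 16) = (s + 1)*(s + 2)*(s^2 + 6*s + 8) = (s + 1)*(s + 2)*(s + 4)*(s + 2)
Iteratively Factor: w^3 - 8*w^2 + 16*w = (w - 4)*(w^2 - 4*w) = w*(w - 4)*(w - 4)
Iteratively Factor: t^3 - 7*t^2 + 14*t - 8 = (t - 4)*(t^2 - 3*t + 2) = (t - 4)*(t - 2)*(t - 1)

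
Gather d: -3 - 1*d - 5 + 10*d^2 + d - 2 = 10*d^2 - 10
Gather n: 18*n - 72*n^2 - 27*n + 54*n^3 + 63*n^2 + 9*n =54*n^3 - 9*n^2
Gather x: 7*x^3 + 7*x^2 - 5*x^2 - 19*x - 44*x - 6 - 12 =7*x^3 + 2*x^2 - 63*x - 18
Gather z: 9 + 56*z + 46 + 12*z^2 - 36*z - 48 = 12*z^2 + 20*z + 7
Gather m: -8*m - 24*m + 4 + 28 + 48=80 - 32*m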